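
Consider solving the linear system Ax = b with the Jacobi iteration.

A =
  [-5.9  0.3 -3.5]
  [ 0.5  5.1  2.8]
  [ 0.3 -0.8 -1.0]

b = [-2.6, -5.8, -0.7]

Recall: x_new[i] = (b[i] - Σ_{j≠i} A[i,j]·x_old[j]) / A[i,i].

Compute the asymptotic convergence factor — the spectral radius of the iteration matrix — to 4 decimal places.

0.5909

Diagonal D = diag(-5.9, 5.1, -1); L, U strict lower/upper.
Jacobi T = -D⁻¹(L+U): T[0,1] = -(0.3)/(-5.9) = +0.0508; T[0,0] = 0.
  T[0,:] = [+0.0000  +0.0508  -0.5932]
  T[1,:] = [-0.0980  +0.0000  -0.5490]
  T[2,:] = [+0.3000  -0.8000  +0.0000]
|eigenvalues of T|: 0.5909, 0.3048, 0.3048.
ρ(T) = max|λ| = 0.5909; 0.5909 < 1: convergent.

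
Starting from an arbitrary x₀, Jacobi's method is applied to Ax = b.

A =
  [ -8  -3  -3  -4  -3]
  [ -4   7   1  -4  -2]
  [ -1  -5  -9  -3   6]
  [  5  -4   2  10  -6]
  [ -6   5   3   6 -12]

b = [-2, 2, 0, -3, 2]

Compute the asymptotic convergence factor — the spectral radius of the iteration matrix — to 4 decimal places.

Diagonal D = diag(-8, 7, -9, 10, -12); L, U strict lower/upper.
Jacobi T = -D⁻¹(L+U): T[0,4] = -(-3)/(-8) = -0.3750; T[0,0] = 0.
  T[0,:] = [+0.0000, -0.3750, -0.3750, -0.5000, -0.3750]
  T[1,:] = [+0.5714, +0.0000, -0.1429, +0.5714, +0.2857]
  T[2,:] = [-0.1111, -0.5556, +0.0000, -0.3333, +0.6667]
  T[3,:] = [-0.5000, +0.4000, -0.2000, +0.0000, +0.6000]
  T[4,:] = [-0.5000, +0.4167, +0.2500, +0.5000, +0.0000]
|roots of det(T-λI)|: 1.1296, 0.7220, 0.7220, 0.5855, 0.4086.
ρ(T) = max|λ| = 1.1296; 1.1296 > 1 ⇒ diverges.

1.1296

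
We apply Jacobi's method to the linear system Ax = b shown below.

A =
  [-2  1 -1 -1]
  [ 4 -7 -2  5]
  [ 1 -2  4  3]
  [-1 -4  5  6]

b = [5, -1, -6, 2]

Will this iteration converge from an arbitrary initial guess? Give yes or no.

no

Diagonal D = diag(-2, -7, 4, 6); L, U strict lower/upper.
T_J = -D⁻¹(L+U): T[3,0] = -(-1)/(6) = +0.1667; T[3,3] = 0.
  T[0,:] = [+0.0000, +0.5000, -0.5000, -0.5000]
  T[1,:] = [+0.5714, +0.0000, -0.2857, +0.7143]
  T[2,:] = [-0.2500, +0.5000, +0.0000, -0.7500]
  T[3,:] = [+0.1667, +0.6667, -0.8333, +0.0000]
eigenvalue magnitudes: 1.2861, 0.9381, 0.2048, 0.2048.
ρ = 1.2861; 1.2861 > 1 ⇒ diverges.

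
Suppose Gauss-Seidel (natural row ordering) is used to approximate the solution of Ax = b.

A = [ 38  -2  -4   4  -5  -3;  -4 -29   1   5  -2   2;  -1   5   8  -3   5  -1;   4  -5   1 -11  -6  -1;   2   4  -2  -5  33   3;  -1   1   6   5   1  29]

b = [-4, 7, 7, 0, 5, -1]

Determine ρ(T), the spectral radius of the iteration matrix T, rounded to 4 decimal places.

0.2201

Let D = diag(38, -29, 8, -11, 33, 29); L, U the strict triangles.
T_GS = -(D+L)⁻¹U: row 0 first, T[0,1] = -(-2)/(38) = +0.0526; later rows by forward substitution.
  T[0,:] = [+0.0000, +0.0526, +0.1053, -0.1053, +0.1316, +0.0789]
  T[1,:] = [+0.0000, -0.0073, +0.0200, +0.1869, -0.0871, +0.0581]
  T[2,:] = [+0.0000, +0.0111, +0.0007, +0.2450, -0.5541, +0.0986]
  T[3,:] = [+0.0000, +0.0234, +0.0293, -0.1010, -0.5084, -0.0796]
  T[4,:] = [+0.0000, +0.0019, -0.0043, -0.0167, -0.1080, -0.1088]
  T[5,:] = [+0.0000, -0.0043, -0.0021, -0.0428, +0.2136, -0.0022]
|λ(T)| sorted: 0.2201, 0.1087, 0.1087, 0.0328, 0.0136, 0.0000.
ρ = 0.2201; 0.2201 < 1 ⇒ converges.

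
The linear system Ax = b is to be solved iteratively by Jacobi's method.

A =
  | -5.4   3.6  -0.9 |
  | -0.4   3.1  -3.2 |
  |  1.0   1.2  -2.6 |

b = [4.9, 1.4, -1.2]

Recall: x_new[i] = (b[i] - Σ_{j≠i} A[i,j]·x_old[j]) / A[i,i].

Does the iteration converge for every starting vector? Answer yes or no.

Write A = D+L+U with D = diag(-5.4, 3.1, -2.6).
Jacobi: T = -D⁻¹(L+U), T[0,2] = -(-0.9)/(-5.4) = -0.1667; T[0,0] = 0.
  T[0,:] = [+0.0000 +0.6667 -0.1667]
  T[1,:] = [+0.1290 +0.0000 +1.0323]
  T[2,:] = [+0.3846 +0.4615 +0.0000]
eigenvalue magnitudes: 0.8864, 0.5361, 0.5361.
ρ(T) = max|λ| = 0.8864; 0.8864 < 1: convergent.

yes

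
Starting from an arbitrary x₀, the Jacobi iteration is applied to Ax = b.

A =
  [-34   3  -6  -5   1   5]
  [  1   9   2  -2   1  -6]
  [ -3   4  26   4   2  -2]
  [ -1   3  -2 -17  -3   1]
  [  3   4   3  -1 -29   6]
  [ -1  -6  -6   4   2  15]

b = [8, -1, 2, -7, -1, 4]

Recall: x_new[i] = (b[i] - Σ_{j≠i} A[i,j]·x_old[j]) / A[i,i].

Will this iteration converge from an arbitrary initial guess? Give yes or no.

yes

Split A = D + L + U, D = diag(-34, 9, 26, -17, -29, 15).
Jacobi T = -D⁻¹(L+U): T[1,5] = -(-6)/(9) = +0.6667; T[1,1] = 0.
  T[0,:] = [+0.0000 +0.0882 -0.1765 -0.1471 +0.0294 +0.1471]
  T[1,:] = [-0.1111 +0.0000 -0.2222 +0.2222 -0.1111 +0.6667]
  T[2,:] = [+0.1154 -0.1538 +0.0000 -0.1538 -0.0769 +0.0769]
  T[3,:] = [-0.0588 +0.1765 -0.1176 +0.0000 -0.1765 +0.0588]
  T[4,:] = [+0.1034 +0.1379 +0.1034 -0.0345 +0.0000 +0.2069]
  T[5,:] = [+0.0667 +0.4000 +0.4000 -0.2667 -0.1333 +0.0000]
|eigenvalues of T|: 0.6622, 0.3146, 0.3146, 0.3048, 0.1764, 0.1764.
ρ = 0.6622; 0.6622 < 1, so it converges for any x₀.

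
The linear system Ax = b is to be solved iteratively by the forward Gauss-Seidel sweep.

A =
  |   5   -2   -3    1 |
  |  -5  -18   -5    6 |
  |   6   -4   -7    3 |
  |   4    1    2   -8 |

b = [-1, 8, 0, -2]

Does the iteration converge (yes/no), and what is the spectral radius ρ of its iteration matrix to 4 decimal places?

yes, ρ = 0.6503

A = D + L + U where D = diag(5, -18, -7, -8).
T_GS = -(D+L)⁻¹U: row 0 first, T[0,2] = -(-3)/(5) = +0.6000; later rows by forward substitution.
  T[0,:] = [+0.0000, +0.4000, +0.6000, -0.2000]
  T[1,:] = [+0.0000, -0.1111, -0.4444, +0.3889]
  T[2,:] = [+0.0000, +0.4063, +0.7683, +0.0349]
  T[3,:] = [+0.0000, +0.2877, +0.4365, -0.0427]
|eigenvalues of T|: 0.6503, 0.2101, 0.1743, 0.0000.
spectral radius ρ = 0.6503; 0.6503 < 1, so it converges for any x₀.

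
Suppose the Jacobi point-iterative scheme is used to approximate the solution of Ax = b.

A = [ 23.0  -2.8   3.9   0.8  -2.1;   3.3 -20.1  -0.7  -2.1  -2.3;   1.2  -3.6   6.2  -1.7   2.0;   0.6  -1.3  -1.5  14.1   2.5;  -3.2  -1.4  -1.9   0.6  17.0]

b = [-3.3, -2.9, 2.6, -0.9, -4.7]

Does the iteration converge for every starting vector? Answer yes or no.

Write A = D+L+U with D = diag(23, -20.1, 6.2, 14.1, 17).
Jacobi T = -D⁻¹(L+U): T[2,4] = -(2)/(6.2) = -0.3226; T[2,2] = 0.
  T[0,:] = [+0.0000, +0.1217, -0.1696, -0.0348, +0.0913]
  T[1,:] = [+0.1642, +0.0000, -0.0348, -0.1045, -0.1144]
  T[2,:] = [-0.1935, +0.5806, +0.0000, +0.2742, -0.3226]
  T[3,:] = [-0.0426, +0.0922, +0.1064, +0.0000, -0.1773]
  T[4,:] = [+0.1882, +0.0824, +0.1118, -0.0353, +0.0000]
|λ(T)| sorted: 0.3652, 0.2951, 0.2951, 0.2810, 0.0612.
ρ(T) = max|λ| = 0.3652; 0.3652 < 1: convergent.

yes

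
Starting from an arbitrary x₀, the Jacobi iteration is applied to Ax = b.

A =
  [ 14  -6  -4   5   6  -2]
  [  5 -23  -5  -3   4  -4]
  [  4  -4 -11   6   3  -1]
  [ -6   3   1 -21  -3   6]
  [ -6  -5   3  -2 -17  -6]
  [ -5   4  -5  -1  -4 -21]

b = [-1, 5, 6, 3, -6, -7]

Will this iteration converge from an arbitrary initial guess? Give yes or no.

Diagonal D = diag(14, -23, -11, -21, -17, -21); L, U strict lower/upper.
Jacobi: T = -D⁻¹(L+U), T[2,0] = -(4)/(-11) = +0.3636; T[2,2] = 0.
  T[0,:] = [+0.0000 +0.4286 +0.2857 -0.3571 -0.4286 +0.1429]
  T[1,:] = [+0.2174 +0.0000 -0.2174 -0.1304 +0.1739 -0.1739]
  T[2,:] = [+0.3636 -0.3636 +0.0000 +0.5455 +0.2727 -0.0909]
  T[3,:] = [-0.2857 +0.1429 +0.0476 +0.0000 -0.1429 +0.2857]
  T[4,:] = [-0.3529 -0.2941 +0.1765 -0.1176 +0.0000 -0.3529]
  T[5,:] = [-0.2381 +0.1905 -0.2381 -0.0476 -0.1905 +0.0000]
|roots of det(T-λI)|: 0.8981, 0.5162, 0.4557, 0.4557, 0.2549, 0.0086.
ρ = 0.8981; 0.8981 < 1: convergent.

yes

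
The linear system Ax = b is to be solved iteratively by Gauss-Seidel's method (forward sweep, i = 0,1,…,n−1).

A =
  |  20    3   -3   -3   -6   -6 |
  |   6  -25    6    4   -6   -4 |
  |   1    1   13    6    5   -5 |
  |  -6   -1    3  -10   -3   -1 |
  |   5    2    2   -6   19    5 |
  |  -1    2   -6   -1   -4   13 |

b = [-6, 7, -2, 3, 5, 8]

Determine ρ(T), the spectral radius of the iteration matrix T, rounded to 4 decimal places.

A = D + L + U where D = diag(20, -25, 13, -10, 19, 13).
Gauss-Seidel: T = -(D+L)⁻¹U, row 0 first, T[0,5] = -(-6)/(20) = +0.3000; later rows by forward substitution.
  T[0,:] = [+0.0000, -0.1500, +0.1500, +0.1500, +0.3000, +0.3000]
  T[1,:] = [+0.0000, -0.0360, +0.2760, +0.1960, -0.1680, -0.0880]
  T[2,:] = [+0.0000, +0.0143, -0.0328, -0.4882, -0.3948, +0.3683]
  T[3,:] = [+0.0000, +0.0979, -0.1274, -0.2560, -0.5816, -0.1607]
  T[4,:] = [+0.0000, +0.0727, -0.1053, -0.0896, -0.2034, -0.4224]
  T[5,:] = [+0.0000, +0.0305, -0.0883, -0.2912, -0.2406, +0.0643]
|λ(T)| sorted: 0.8425, 0.2955, 0.2955, 0.0427, 0.0321, 0.0000.
ρ(T) = max|λ| = 0.8425; 0.8425 < 1, so it converges for any x₀.

0.8425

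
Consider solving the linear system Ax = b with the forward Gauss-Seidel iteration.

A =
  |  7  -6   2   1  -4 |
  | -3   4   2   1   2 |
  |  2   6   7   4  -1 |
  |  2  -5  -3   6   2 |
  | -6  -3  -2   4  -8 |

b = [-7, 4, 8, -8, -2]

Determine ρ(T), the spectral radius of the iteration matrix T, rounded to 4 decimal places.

1.4370

Diagonal D = diag(7, 4, 7, 6, -8); L, U strict lower/upper.
T_GS = -(D+L)⁻¹U: row 0 first, T[0,2] = -(2)/(7) = -0.2857; later rows by forward substitution.
  T[0,:] = [+0.0000  +0.8571  -0.2857  -0.1429  +0.5714]
  T[1,:] = [+0.0000  +0.6429  -0.7143  -0.3571  -0.0714]
  T[2,:] = [+0.0000  -0.7959  +0.6939  -0.2245  +0.0408]
  T[3,:] = [+0.0000  -0.1480  -0.1531  -0.3622  -0.5629]
  T[4,:] = [+0.0000  -0.7589  +0.2321  +0.1161  -0.6935]
moduli |λ_i(T)| = 1.4370, 0.8770, 0.2204, 0.2204, 0.0000.
ρ(T) = max|λ| = 1.4370; 1.4370 > 1, so it fails to converge.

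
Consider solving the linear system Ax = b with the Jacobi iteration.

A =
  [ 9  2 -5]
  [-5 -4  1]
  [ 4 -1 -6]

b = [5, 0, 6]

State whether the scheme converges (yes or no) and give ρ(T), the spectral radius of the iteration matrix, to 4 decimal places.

Diagonal D = diag(9, -4, -6); L, U strict lower/upper.
T_J = -D⁻¹(L+U): T[1,0] = -(-5)/(-4) = -1.2500; T[1,1] = 0.
  T[0,:] = [+0.0000, -0.2222, +0.5556]
  T[1,:] = [-1.2500, +0.0000, +0.2500]
  T[2,:] = [+0.6667, -0.1667, +0.0000]
eigenvalue magnitudes: 0.8370, 0.7033, 0.1337.
spectral radius ρ = 0.8370; 0.8370 < 1 ⇒ converges.

yes, ρ = 0.8370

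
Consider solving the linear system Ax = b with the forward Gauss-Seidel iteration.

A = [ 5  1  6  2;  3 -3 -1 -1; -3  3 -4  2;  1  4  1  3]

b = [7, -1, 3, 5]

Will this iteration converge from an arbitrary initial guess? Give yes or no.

no

Split A = D + L + U, D = diag(5, -3, -4, 3).
GS T = -(D+L)⁻¹U: row 0 first, T[0,3] = -(2)/(5) = -0.4000; later rows by forward substitution.
  T[0,:] = [+0.0000  -0.2000  -1.2000  -0.4000]
  T[1,:] = [+0.0000  -0.2000  -1.5333  -0.7333]
  T[2,:] = [+0.0000  +0.0000  -0.2500  +0.2500]
  T[3,:] = [+0.0000  +0.3333  +2.5278  +1.0278]
eigenvalue magnitudes: 1.2240, 0.6599, 0.0138, 0.0000.
ρ(T) = max|λ| = 1.2240; 1.2240 > 1: divergent.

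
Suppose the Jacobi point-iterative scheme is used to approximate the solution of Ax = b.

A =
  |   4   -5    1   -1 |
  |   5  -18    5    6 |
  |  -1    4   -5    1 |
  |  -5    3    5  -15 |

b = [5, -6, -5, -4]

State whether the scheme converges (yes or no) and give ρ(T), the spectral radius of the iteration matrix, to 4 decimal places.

yes, ρ = 0.8984

Write A = D+L+U with D = diag(4, -18, -5, -15).
Jacobi: T = -D⁻¹(L+U), T[2,3] = -(1)/(-5) = +0.2000; T[2,2] = 0.
  T[0,:] = [+0.0000  +1.2500  -0.2500  +0.2500]
  T[1,:] = [+0.2778  +0.0000  +0.2778  +0.3333]
  T[2,:] = [-0.2000  +0.8000  +0.0000  +0.2000]
  T[3,:] = [-0.3333  +0.2000  +0.3333  +0.0000]
|roots of det(T-λI)|: 0.8984, 0.5881, 0.4177, 0.1074.
ρ(T) = max|λ| = 0.8984; 0.8984 < 1: convergent.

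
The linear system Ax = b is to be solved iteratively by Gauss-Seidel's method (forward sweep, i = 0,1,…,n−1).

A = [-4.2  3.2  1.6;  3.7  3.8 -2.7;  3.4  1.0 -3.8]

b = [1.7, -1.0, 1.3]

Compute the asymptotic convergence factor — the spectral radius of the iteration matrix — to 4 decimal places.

A = D + L + U where D = diag(-4.2, 3.8, -3.8).
T_GS = -(D+L)⁻¹U: row 0 first, T[0,2] = -(1.6)/(-4.2) = +0.3810; later rows by forward substitution.
  T[0,:] = [+0.0000  +0.7619  +0.3810]
  T[1,:] = [+0.0000  -0.7419  +0.3396]
  T[2,:] = [+0.0000  +0.4865  +0.4302]
moduli |λ_i(T)| = 0.8690, 0.5574, 0.0000.
spectral radius ρ = 0.8690; 0.8690 < 1, so it converges for any x₀.

0.8690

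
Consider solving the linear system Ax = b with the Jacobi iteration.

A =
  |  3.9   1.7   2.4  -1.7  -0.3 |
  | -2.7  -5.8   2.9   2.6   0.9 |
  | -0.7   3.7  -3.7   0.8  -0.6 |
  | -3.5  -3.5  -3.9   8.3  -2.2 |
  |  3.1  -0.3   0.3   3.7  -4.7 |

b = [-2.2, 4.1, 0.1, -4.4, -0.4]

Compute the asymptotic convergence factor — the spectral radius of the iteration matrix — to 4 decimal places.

Let D = diag(3.9, -5.8, -3.7, 8.3, -4.7); L, U the strict triangles.
T_J = -D⁻¹(L+U): T[0,2] = -(2.4)/(3.9) = -0.6154; T[0,0] = 0.
  T[0,:] = [+0.0000, -0.4359, -0.6154, +0.4359, +0.0769]
  T[1,:] = [-0.4655, +0.0000, +0.5000, +0.4483, +0.1552]
  T[2,:] = [-0.1892, +1.0000, +0.0000, +0.2162, -0.1622]
  T[3,:] = [+0.4217, +0.4217, +0.4699, +0.0000, +0.2651]
  T[4,:] = [+0.6596, -0.0638, +0.0638, +0.7872, +0.0000]
moduli |λ_i(T)| = 1.1429, 0.7922, 0.7922, 0.7732, 0.4189.
spectral radius ρ = 1.1429; 1.1429 > 1, so it fails to converge.

1.1429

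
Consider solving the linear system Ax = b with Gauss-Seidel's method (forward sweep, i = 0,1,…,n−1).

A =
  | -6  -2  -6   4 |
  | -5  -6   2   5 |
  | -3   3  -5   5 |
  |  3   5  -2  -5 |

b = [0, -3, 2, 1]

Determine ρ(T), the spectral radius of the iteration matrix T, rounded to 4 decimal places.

Split A = D + L + U, D = diag(-6, -6, -5, -5).
T_GS = -(D+L)⁻¹U: row 0 first, T[0,1] = -(-2)/(-6) = -0.3333; later rows by forward substitution.
  T[0,:] = [+0.0000  -0.3333  -1.0000  +0.6667]
  T[1,:] = [+0.0000  +0.2778  +1.1667  +0.2778]
  T[2,:] = [+0.0000  +0.3667  +1.3000  +0.7667]
  T[3,:] = [+0.0000  -0.0689  +0.0467  +0.3711]
eigenvalue magnitudes: 1.6116, 0.4329, 0.0956, 0.0000.
spectral radius ρ = 1.6116; 1.6116 > 1 ⇒ diverges.

1.6116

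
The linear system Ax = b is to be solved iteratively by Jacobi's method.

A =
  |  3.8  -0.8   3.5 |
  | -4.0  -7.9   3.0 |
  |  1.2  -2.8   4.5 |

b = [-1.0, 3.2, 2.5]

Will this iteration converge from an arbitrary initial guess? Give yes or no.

A = D + L + U where D = diag(3.8, -7.9, 4.5).
T_J = -D⁻¹(L+U): T[0,2] = -(3.5)/(3.8) = -0.9211; T[0,0] = 0.
  T[0,:] = [+0.0000 +0.2105 -0.9211]
  T[1,:] = [-0.5063 +0.0000 +0.3797]
  T[2,:] = [-0.2667 +0.6222 +0.0000]
|roots of det(T-λI)|: 0.8350, 0.5674, 0.5674.
spectral radius ρ = 0.8350; 0.8350 < 1: convergent.

yes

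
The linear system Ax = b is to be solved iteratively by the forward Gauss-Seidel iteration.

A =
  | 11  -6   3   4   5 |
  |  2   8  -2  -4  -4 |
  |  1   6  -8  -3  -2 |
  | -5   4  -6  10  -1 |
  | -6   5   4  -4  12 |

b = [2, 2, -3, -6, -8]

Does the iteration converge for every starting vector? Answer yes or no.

no

Let D = diag(11, 8, -8, 10, 12); L, U the strict triangles.
GS T = -(D+L)⁻¹U: row 0 first, T[0,4] = -(5)/(11) = -0.4545; later rows by forward substitution.
  T[0,:] = [+0.0000  +0.5455  -0.2727  -0.3636  -0.4545]
  T[1,:] = [+0.0000  -0.1364  +0.3182  +0.5909  +0.6136]
  T[2,:] = [+0.0000  -0.0341  +0.2045  +0.0227  +0.1534]
  T[3,:] = [+0.0000  +0.3068  -0.1409  -0.4045  -0.2807]
  T[4,:] = [+0.0000  +0.4432  -0.3841  -0.5705  -0.6277]
moduli |λ_i(T)| = 1.2719, 0.2477, 0.1250, 0.0649, 0.0000.
ρ(T) = max|λ| = 1.2719; 1.2719 > 1, so it fails to converge.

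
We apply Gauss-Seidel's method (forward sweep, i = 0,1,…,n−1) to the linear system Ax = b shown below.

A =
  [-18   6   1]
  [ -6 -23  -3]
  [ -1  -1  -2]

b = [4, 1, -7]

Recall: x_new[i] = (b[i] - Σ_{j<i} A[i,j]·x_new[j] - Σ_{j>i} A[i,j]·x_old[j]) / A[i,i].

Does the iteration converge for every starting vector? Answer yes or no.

Split A = D + L + U, D = diag(-18, -23, -2).
Gauss-Seidel: T = -(D+L)⁻¹U, row 0 first, T[0,1] = -(6)/(-18) = +0.3333; later rows by forward substitution.
  T[0,:] = [+0.0000 +0.3333 +0.0556]
  T[1,:] = [+0.0000 -0.0870 -0.1449]
  T[2,:] = [+0.0000 -0.1232 +0.0447]
|roots of det(T-λI)|: 0.1701, 0.1278, 0.0000.
ρ = 0.1701; 0.1701 < 1 ⇒ converges.

yes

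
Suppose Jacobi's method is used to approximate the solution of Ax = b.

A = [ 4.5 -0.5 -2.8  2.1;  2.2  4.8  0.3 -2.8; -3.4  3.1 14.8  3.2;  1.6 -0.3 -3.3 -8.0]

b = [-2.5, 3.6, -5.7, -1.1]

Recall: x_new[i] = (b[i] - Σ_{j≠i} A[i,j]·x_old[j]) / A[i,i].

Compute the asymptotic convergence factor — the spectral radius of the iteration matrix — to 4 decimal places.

Let D = diag(4.5, 4.8, 14.8, -8); L, U the strict triangles.
Jacobi T = -D⁻¹(L+U): T[3,0] = -(1.6)/(-8) = +0.2000; T[3,3] = 0.
  T[0,:] = [+0.0000 +0.1111 +0.6222 -0.4667]
  T[1,:] = [-0.4583 +0.0000 -0.0625 +0.5833]
  T[2,:] = [+0.2297 -0.2095 +0.0000 -0.2162]
  T[3,:] = [+0.2000 -0.0375 -0.4125 +0.0000]
|eigenvalues of T|: 0.5664, 0.4754, 0.4754, 0.0294.
spectral radius ρ = 0.5664; 0.5664 < 1 ⇒ converges.

0.5664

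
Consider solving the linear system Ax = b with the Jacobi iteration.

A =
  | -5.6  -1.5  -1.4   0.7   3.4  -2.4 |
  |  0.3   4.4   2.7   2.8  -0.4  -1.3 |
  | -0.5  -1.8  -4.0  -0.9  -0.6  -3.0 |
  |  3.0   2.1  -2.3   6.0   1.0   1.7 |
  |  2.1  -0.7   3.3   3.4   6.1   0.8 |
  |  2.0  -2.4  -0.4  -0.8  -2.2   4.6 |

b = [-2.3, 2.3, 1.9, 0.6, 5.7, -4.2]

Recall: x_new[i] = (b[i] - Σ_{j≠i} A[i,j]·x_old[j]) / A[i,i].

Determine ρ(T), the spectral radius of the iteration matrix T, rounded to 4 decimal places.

Let D = diag(-5.6, 4.4, -4, 6, 6.1, 4.6); L, U the strict triangles.
Jacobi T = -D⁻¹(L+U): T[2,5] = -(-3)/(-4) = -0.7500; T[2,2] = 0.
  T[0,:] = [+0.0000  -0.2679  -0.2500  +0.1250  +0.6071  -0.4286]
  T[1,:] = [-0.0682  +0.0000  -0.6136  -0.6364  +0.0909  +0.2955]
  T[2,:] = [-0.1250  -0.4500  +0.0000  -0.2250  -0.1500  -0.7500]
  T[3,:] = [-0.5000  -0.3500  +0.3833  +0.0000  -0.1667  -0.2833]
  T[4,:] = [-0.3443  +0.1148  -0.5410  -0.5574  +0.0000  -0.1311]
  T[5,:] = [-0.4348  +0.5217  +0.0870  +0.1739  +0.4783  +0.0000]
|λ(T)| sorted: 1.1642, 0.8663, 0.8663, 0.3645, 0.3092, 0.3092.
spectral radius ρ = 1.1642; 1.1642 > 1 ⇒ diverges.

1.1642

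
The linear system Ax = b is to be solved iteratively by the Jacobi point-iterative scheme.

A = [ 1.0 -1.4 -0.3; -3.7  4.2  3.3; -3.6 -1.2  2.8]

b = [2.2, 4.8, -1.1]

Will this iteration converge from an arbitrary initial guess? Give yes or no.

Split A = D + L + U, D = diag(1, 4.2, 2.8).
Jacobi: T = -D⁻¹(L+U), T[1,0] = -(-3.7)/(4.2) = +0.8810; T[1,1] = 0.
  T[0,:] = [+0.0000 +1.4000 +0.3000]
  T[1,:] = [+0.8810 +0.0000 -0.7857]
  T[2,:] = [+1.2857 +0.4286 +0.0000]
eigenvalue magnitudes: 1.4718, 0.9402, 0.9402.
spectral radius ρ = 1.4718; 1.4718 > 1: divergent.

no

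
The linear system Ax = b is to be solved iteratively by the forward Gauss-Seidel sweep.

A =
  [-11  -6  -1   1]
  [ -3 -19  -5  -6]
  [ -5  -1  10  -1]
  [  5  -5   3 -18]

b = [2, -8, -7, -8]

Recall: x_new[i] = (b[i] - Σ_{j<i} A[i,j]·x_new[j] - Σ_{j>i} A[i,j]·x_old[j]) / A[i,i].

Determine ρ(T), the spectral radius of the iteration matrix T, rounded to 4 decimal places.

0.4755

Split A = D + L + U, D = diag(-11, -19, 10, -18).
GS T = -(D+L)⁻¹U: row 0 first, T[0,2] = -(-1)/(-11) = -0.0909; later rows by forward substitution.
  T[0,:] = [+0.0000, -0.5455, -0.0909, +0.0909]
  T[1,:] = [+0.0000, +0.0861, -0.2488, -0.3301]
  T[2,:] = [+0.0000, -0.2641, -0.0703, +0.1124]
  T[3,:] = [+0.0000, -0.2195, +0.0321, +0.1357]
moduli |λ_i(T)| = 0.4755, 0.2957, 0.0284, 0.0000.
ρ = 0.4755; 0.4755 < 1 ⇒ converges.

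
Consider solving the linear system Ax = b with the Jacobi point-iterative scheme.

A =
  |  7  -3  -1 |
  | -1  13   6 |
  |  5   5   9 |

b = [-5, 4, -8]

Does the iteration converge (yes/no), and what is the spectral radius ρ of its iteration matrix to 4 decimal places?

yes, ρ = 0.6154

Split A = D + L + U, D = diag(7, 13, 9).
Jacobi T = -D⁻¹(L+U): T[2,1] = -(5)/(9) = -0.5556; T[2,2] = 0.
  T[0,:] = [+0.0000  +0.4286  +0.1429]
  T[1,:] = [+0.0769  +0.0000  -0.4615]
  T[2,:] = [-0.5556  -0.5556  +0.0000]
|roots of det(T-λI)|: 0.6154, 0.4107, 0.4107.
ρ(T) = max|λ| = 0.6154; 0.6154 < 1, so it converges for any x₀.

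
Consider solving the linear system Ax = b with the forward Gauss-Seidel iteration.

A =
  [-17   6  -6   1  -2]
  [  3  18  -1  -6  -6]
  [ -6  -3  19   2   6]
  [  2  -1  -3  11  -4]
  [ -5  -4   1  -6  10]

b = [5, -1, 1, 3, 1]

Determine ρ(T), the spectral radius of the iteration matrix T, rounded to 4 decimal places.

0.5346

Split A = D + L + U, D = diag(-17, 18, 19, 11, 10).
GS T = -(D+L)⁻¹U: row 0 first, T[0,3] = -(1)/(-17) = +0.0588; later rows by forward substitution.
  T[0,:] = [+0.0000  +0.3529  -0.3529  +0.0588  -0.1176]
  T[1,:] = [+0.0000  -0.0588  +0.1144  +0.3235  +0.3529]
  T[2,:] = [+0.0000  +0.1022  -0.0934  -0.0356  -0.2972]
  T[3,:] = [+0.0000  -0.0417  +0.0491  +0.0090  +0.3361]
  T[4,:] = [+0.0000  +0.1177  -0.0919  +0.1678  +0.3137]
moduli |λ_i(T)| = 0.5346, 0.1976, 0.1976, 0.0180, 0.0000.
ρ(T) = max|λ| = 0.5346; 0.5346 < 1 ⇒ converges.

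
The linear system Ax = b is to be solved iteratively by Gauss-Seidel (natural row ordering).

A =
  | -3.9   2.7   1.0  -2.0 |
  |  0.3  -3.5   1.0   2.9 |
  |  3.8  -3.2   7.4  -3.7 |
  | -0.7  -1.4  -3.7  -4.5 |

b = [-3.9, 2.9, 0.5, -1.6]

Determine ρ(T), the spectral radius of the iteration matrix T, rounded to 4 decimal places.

Write A = D+L+U with D = diag(-3.9, -3.5, 7.4, -4.5).
GS T = -(D+L)⁻¹U: row 0 first, T[0,2] = -(1)/(-3.9) = +0.2564; later rows by forward substitution.
  T[0,:] = [+0.0000 +0.6923 +0.2564 -0.5128]
  T[1,:] = [+0.0000 +0.0593 +0.3077 +0.7846]
  T[2,:] = [+0.0000 -0.3298 +0.0014 +1.1026]
  T[3,:] = [+0.0000 +0.1451 -0.1368 -1.0709]
eigenvalue magnitudes: 0.9499, 0.1273, 0.1273, 0.0000.
ρ = 0.9499; 0.9499 < 1 ⇒ converges.

0.9499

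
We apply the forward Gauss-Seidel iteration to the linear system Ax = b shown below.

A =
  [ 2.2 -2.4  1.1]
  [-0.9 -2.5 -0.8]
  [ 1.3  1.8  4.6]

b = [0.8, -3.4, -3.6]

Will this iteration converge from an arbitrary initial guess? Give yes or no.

Diagonal D = diag(2.2, -2.5, 4.6); L, U strict lower/upper.
GS T = -(D+L)⁻¹U: row 0 first, T[0,2] = -(1.1)/(2.2) = -0.5000; later rows by forward substitution.
  T[0,:] = [+0.0000  +1.0909  -0.5000]
  T[1,:] = [+0.0000  -0.3927  -0.1400]
  T[2,:] = [+0.0000  -0.1546  +0.1961]
eigenvalue magnitudes: 0.4274, 0.2308, 0.0000.
spectral radius ρ = 0.4274; 0.4274 < 1 ⇒ converges.

yes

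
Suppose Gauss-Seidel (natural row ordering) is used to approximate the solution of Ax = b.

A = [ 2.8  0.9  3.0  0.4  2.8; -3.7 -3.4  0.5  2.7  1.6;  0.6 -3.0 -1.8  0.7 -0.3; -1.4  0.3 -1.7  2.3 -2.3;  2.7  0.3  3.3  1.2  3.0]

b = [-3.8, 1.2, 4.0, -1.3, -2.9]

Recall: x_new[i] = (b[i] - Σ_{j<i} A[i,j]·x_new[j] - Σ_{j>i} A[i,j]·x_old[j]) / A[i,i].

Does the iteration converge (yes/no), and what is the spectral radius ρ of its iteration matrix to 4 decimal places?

no, ρ = 1.6511

Write A = D+L+U with D = diag(2.8, -3.4, -1.8, 2.3, 3).
GS T = -(D+L)⁻¹U: row 0 first, T[0,4] = -(2.8)/(2.8) = -1.0000; later rows by forward substitution.
  T[0,:] = [+0.0000 -0.3214 -1.0714 -0.1429 -1.0000]
  T[1,:] = [+0.0000 +0.3498 +1.3130 +0.9496 +1.5588]
  T[2,:] = [+0.0000 -0.6901 -2.5455 -1.2414 -3.0980]
  T[3,:] = [+0.0000 -0.7514 -2.7049 -1.1283 -2.1019]
  T[4,:] = [+0.0000 +1.3140 +4.7150 +1.8505 +4.9927]
|eigenvalues of T|: 1.6511, 0.5786, 0.5655, 0.0306, 0.0000.
spectral radius ρ = 1.6511; 1.6511 > 1: divergent.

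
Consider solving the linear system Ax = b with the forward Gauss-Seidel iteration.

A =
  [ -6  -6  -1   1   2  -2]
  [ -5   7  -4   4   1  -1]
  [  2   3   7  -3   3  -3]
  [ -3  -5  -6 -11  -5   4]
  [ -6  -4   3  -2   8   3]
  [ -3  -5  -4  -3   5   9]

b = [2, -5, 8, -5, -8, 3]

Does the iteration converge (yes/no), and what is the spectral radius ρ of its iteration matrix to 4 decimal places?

no, ρ = 1.2181

Let D = diag(-6, 7, 7, -11, 8, 9); L, U the strict triangles.
GS T = -(D+L)⁻¹U: row 0 first, T[0,1] = -(-6)/(-6) = -1.0000; later rows by forward substitution.
  T[0,:] = [+0.0000  -1.0000  -0.1667  +0.1667  +0.3333  -0.3333]
  T[1,:] = [+0.0000  -0.7143  +0.4524  -0.4524  +0.0952  -0.0952]
  T[2,:] = [+0.0000  +0.5918  -0.1463  +0.5748  -0.5646  +0.5646]
  T[3,:] = [+0.0000  +0.2746  -0.0804  -0.1534  -0.2808  +0.1899]
  T[4,:] = [+0.0000  -1.2604  +0.1359  -0.3551  +0.4392  -0.8369]
  T[5,:] = [+0.0000  +0.3246  +0.0284  +0.2059  -0.4245  +0.6151]
moduli |λ_i(T)| = 1.2181, 0.6679, 0.4497, 0.4497, 0.0846, 0.0000.
ρ(T) = max|λ| = 1.2181; 1.2181 > 1, so it fails to converge.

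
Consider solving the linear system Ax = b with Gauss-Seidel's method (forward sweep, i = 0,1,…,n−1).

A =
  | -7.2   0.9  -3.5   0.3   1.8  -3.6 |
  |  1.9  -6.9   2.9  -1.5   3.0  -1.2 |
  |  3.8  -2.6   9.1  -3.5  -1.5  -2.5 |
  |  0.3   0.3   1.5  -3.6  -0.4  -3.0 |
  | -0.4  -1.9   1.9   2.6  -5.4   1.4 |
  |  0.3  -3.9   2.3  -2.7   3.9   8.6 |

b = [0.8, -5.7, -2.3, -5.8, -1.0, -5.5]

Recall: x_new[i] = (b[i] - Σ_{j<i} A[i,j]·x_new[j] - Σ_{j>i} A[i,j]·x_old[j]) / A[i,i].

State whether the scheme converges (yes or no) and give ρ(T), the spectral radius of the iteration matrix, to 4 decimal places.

A = D + L + U where D = diag(-7.2, -6.9, 9.1, -3.6, -5.4, 8.6).
Gauss-Seidel: T = -(D+L)⁻¹U, row 0 first, T[0,4] = -(1.8)/(-7.2) = +0.2500; later rows by forward substitution.
  T[0,:] = [+0.0000 +0.1250 -0.4861 +0.0417 +0.2500 -0.5000]
  T[1,:] = [+0.0000 +0.0344 +0.2864 -0.2059 +0.5036 -0.3116]
  T[2,:] = [+0.0000 -0.0424 +0.2848 +0.3084 +0.2043 +0.3945]
  T[3,:] = [+0.0000 -0.0044 +0.1020 +0.1148 +0.0368 -0.7366]
  T[4,:] = [+0.0000 -0.0384 +0.0846 +0.2331 -0.1061 +0.1901]
  T[5,:] = [+0.0000 +0.0386 +0.0644 -0.2470 +0.2247 -0.5468]
eigenvalue magnitudes: 0.8424, 0.3449, 0.3449, 0.0583, 0.0035, 0.0000.
spectral radius ρ = 0.8424; 0.8424 < 1 ⇒ converges.

yes, ρ = 0.8424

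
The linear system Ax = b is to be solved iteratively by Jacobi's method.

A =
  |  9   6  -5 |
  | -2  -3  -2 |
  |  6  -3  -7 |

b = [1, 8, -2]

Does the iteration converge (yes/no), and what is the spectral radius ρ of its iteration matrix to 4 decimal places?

no, ρ = 1.2764

Write A = D+L+U with D = diag(9, -3, -7).
Jacobi T = -D⁻¹(L+U): T[1,2] = -(-2)/(-3) = -0.6667; T[1,1] = 0.
  T[0,:] = [+0.0000  -0.6667  +0.5556]
  T[1,:] = [-0.6667  +0.0000  -0.6667]
  T[2,:] = [+0.8571  -0.4286  +0.0000]
moduli |λ_i(T)| = 1.2764, 0.6502, 0.6502.
spectral radius ρ = 1.2764; 1.2764 > 1: divergent.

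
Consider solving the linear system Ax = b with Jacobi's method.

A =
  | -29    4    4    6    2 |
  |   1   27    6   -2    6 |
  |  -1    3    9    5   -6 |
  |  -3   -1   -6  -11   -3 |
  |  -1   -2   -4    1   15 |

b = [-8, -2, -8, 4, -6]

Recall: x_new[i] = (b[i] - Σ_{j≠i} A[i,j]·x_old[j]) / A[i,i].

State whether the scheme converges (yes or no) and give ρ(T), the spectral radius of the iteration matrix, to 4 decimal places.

Let D = diag(-29, 27, 9, -11, 15); L, U the strict triangles.
Jacobi: T = -D⁻¹(L+U), T[0,1] = -(4)/(-29) = +0.1379; T[0,0] = 0.
  T[0,:] = [+0.0000 +0.1379 +0.1379 +0.2069 +0.0690]
  T[1,:] = [-0.0370 +0.0000 -0.2222 +0.0741 -0.2222]
  T[2,:] = [+0.1111 -0.3333 +0.0000 -0.5556 +0.6667]
  T[3,:] = [-0.2727 -0.0909 -0.5455 +0.0000 -0.2727]
  T[4,:] = [+0.0667 +0.1333 +0.2667 -0.0667 +0.0000]
|λ(T)| sorted: 0.7720, 0.6345, 0.1587, 0.1587, 0.0586.
ρ(T) = max|λ| = 0.7720; 0.7720 < 1: convergent.

yes, ρ = 0.7720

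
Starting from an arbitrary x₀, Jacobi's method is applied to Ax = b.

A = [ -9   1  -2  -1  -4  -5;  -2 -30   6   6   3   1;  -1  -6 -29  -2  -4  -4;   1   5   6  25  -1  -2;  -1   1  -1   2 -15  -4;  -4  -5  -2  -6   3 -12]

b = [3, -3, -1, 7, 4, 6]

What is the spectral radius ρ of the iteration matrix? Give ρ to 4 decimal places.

0.5295

Let D = diag(-9, -30, -29, 25, -15, -12); L, U the strict triangles.
T_J = -D⁻¹(L+U): T[1,2] = -(6)/(-30) = +0.2000; T[1,1] = 0.
  T[0,:] = [+0.0000 +0.1111 -0.2222 -0.1111 -0.4444 -0.5556]
  T[1,:] = [-0.0667 +0.0000 +0.2000 +0.2000 +0.1000 +0.0333]
  T[2,:] = [-0.0345 -0.2069 +0.0000 -0.0690 -0.1379 -0.1379]
  T[3,:] = [-0.0400 -0.2000 -0.2400 +0.0000 +0.0400 +0.0800]
  T[4,:] = [-0.0667 +0.0667 -0.0667 +0.1333 +0.0000 -0.2667]
  T[5,:] = [-0.3333 -0.4167 -0.1667 -0.5000 +0.2500 +0.0000]
eigenvalue magnitudes: 0.5295, 0.2857, 0.2857, 0.2785, 0.2061, 0.2061.
ρ = 0.5295; 0.5295 < 1: convergent.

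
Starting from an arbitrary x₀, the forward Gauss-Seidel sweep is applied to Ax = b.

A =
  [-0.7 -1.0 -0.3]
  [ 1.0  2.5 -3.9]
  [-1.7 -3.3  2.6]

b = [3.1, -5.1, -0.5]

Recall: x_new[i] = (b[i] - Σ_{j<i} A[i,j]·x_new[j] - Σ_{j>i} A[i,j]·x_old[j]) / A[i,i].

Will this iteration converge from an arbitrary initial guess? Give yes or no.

no

Write A = D+L+U with D = diag(-0.7, 2.5, 2.6).
GS T = -(D+L)⁻¹U: row 0 first, T[0,1] = -(-1)/(-0.7) = -1.4286; later rows by forward substitution.
  T[0,:] = [+0.0000, -1.4286, -0.4286]
  T[1,:] = [+0.0000, +0.5714, +1.7314]
  T[2,:] = [+0.0000, -0.2088, +1.9174]
|eigenvalues of T|: 1.5467, 0.9421, 0.0000.
ρ = 1.5467; 1.5467 > 1: divergent.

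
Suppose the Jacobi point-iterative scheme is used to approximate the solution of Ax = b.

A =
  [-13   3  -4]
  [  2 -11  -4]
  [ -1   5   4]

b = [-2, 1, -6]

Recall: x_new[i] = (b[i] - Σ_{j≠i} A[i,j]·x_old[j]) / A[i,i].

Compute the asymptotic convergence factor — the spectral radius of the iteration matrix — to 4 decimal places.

Write A = D+L+U with D = diag(-13, -11, 4).
Jacobi T = -D⁻¹(L+U): T[2,1] = -(5)/(4) = -1.2500; T[2,2] = 0.
  T[0,:] = [+0.0000  +0.2308  -0.3077]
  T[1,:] = [+0.1818  +0.0000  -0.3636]
  T[2,:] = [+0.2500  -1.2500  +0.0000]
eigenvalue magnitudes: 0.6997, 0.5788, 0.1209.
ρ(T) = max|λ| = 0.6997; 0.6997 < 1, so it converges for any x₀.

0.6997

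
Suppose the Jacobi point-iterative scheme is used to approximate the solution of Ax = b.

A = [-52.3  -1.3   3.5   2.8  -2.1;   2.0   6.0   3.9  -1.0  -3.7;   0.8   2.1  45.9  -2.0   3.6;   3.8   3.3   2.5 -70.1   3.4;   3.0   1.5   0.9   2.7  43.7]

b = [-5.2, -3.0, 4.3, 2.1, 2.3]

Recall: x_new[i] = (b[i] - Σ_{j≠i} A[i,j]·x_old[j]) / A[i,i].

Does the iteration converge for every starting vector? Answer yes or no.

Diagonal D = diag(-52.3, 6, 45.9, -70.1, 43.7); L, U strict lower/upper.
Jacobi T = -D⁻¹(L+U): T[4,3] = -(2.7)/(43.7) = -0.0618; T[4,4] = 0.
  T[0,:] = [+0.0000, -0.0249, +0.0669, +0.0535, -0.0402]
  T[1,:] = [-0.3333, +0.0000, -0.6500, +0.1667, +0.6167]
  T[2,:] = [-0.0174, -0.0458, +0.0000, +0.0436, -0.0784]
  T[3,:] = [+0.0542, +0.0471, +0.0357, +0.0000, +0.0485]
  T[4,:] = [-0.0686, -0.0343, -0.0206, -0.0618, +0.0000]
eigenvalue magnitudes: 0.2220, 0.1172, 0.1172, 0.0466, 0.0108.
ρ(T) = max|λ| = 0.2220; 0.2220 < 1: convergent.

yes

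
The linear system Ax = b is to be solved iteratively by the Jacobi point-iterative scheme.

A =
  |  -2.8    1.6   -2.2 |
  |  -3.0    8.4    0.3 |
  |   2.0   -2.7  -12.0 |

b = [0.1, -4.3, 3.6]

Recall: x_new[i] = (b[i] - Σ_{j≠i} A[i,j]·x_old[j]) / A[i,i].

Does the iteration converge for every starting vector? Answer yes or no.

yes

Split A = D + L + U, D = diag(-2.8, 8.4, -12).
T_J = -D⁻¹(L+U): T[0,2] = -(-2.2)/(-2.8) = -0.7857; T[0,0] = 0.
  T[0,:] = [+0.0000  +0.5714  -0.7857]
  T[1,:] = [+0.3571  +0.0000  -0.0357]
  T[2,:] = [+0.1667  -0.2250  +0.0000]
|roots of det(T-λI)|: 0.4595, 0.3606, 0.3606.
ρ = 0.4595; 0.4595 < 1 ⇒ converges.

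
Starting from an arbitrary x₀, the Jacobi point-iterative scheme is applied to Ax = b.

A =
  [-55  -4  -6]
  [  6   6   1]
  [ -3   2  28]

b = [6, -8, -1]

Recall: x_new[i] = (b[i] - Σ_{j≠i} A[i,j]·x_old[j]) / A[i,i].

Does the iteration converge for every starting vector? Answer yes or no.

yes

Write A = D+L+U with D = diag(-55, 6, 28).
Jacobi: T = -D⁻¹(L+U), T[1,2] = -(1)/(6) = -0.1667; T[1,1] = 0.
  T[0,:] = [+0.0000, -0.0727, -0.1091]
  T[1,:] = [-1.0000, +0.0000, -0.1667]
  T[2,:] = [+0.1071, -0.0714, +0.0000]
eigenvalue magnitudes: 0.3068, 0.2020, 0.1048.
ρ(T) = max|λ| = 0.3068; 0.3068 < 1: convergent.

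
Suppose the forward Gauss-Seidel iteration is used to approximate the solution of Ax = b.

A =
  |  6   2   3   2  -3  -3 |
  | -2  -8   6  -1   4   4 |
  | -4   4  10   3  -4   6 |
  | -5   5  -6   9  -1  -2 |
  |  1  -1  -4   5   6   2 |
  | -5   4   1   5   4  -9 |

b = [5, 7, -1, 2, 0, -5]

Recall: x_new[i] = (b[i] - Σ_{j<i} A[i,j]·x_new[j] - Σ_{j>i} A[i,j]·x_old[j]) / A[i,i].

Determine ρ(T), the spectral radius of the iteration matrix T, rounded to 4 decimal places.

1.3943

Diagonal D = diag(6, -8, 10, 9, 6, -9); L, U strict lower/upper.
GS T = -(D+L)⁻¹U: row 0 first, T[0,4] = -(-3)/(6) = +0.5000; later rows by forward substitution.
  T[0,:] = [+0.0000 -0.3333 -0.5000 -0.3333 +0.5000 +0.5000]
  T[1,:] = [+0.0000 +0.0833 +0.8750 -0.0417 +0.3750 +0.3750]
  T[2,:] = [+0.0000 -0.1667 -0.5500 -0.4167 +0.4500 -0.5500]
  T[3,:] = [+0.0000 -0.3426 -1.1306 -0.4398 +0.4806 -0.0750]
  T[4,:] = [+0.0000 +0.2438 +0.8046 +0.1373 -0.1213 -0.6583]
  T[5,:] = [+0.0000 +0.1217 +0.3351 -0.0629 +0.1520 -0.5065]
eigenvalue magnitudes: 1.3943, 0.4004, 0.2542, 0.2542, 0.0428, 0.0000.
spectral radius ρ = 1.3943; 1.3943 > 1 ⇒ diverges.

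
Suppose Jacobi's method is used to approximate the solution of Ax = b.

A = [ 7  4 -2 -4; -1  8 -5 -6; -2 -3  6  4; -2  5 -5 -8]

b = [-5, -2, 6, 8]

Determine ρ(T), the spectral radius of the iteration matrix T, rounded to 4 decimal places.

Write A = D+L+U with D = diag(7, 8, 6, -8).
Jacobi: T = -D⁻¹(L+U), T[2,0] = -(-2)/(6) = +0.3333; T[2,2] = 0.
  T[0,:] = [+0.0000  -0.5714  +0.2857  +0.5714]
  T[1,:] = [+0.1250  +0.0000  +0.6250  +0.7500]
  T[2,:] = [+0.3333  +0.5000  +0.0000  -0.6667]
  T[3,:] = [-0.2500  +0.6250  -0.6250  +0.0000]
moduli |λ_i(T)| = 1.2409, 0.6933, 0.2851, 0.2851.
ρ(T) = max|λ| = 1.2409; 1.2409 > 1, so it fails to converge.

1.2409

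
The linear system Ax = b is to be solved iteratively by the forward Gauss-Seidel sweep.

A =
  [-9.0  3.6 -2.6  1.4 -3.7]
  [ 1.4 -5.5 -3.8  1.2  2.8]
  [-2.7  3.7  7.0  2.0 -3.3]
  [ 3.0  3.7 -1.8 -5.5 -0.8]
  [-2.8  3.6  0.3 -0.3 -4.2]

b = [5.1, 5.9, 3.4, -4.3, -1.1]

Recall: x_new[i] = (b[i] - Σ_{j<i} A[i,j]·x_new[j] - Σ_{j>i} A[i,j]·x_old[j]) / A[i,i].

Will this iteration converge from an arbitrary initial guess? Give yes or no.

Split A = D + L + U, D = diag(-9, -5.5, 7, -5.5, -4.2).
GS T = -(D+L)⁻¹U: row 0 first, T[0,2] = -(-2.6)/(-9) = -0.2889; later rows by forward substitution.
  T[0,:] = [+0.0000  +0.4000  -0.2889  +0.1556  -0.4111]
  T[1,:] = [+0.0000  +0.1018  -0.7644  +0.2578  +0.4044]
  T[2,:] = [+0.0000  +0.1005  +0.2926  -0.3620  +0.0991]
  T[3,:] = [+0.0000  +0.2538  -0.7676  +0.3767  -0.1300]
  T[4,:] = [+0.0000  -0.1903  -0.3869  +0.0645  +0.6371]
|roots of det(T-λI)|: 0.8872, 0.3334, 0.3334, 0.0777, 0.0000.
ρ(T) = max|λ| = 0.8872; 0.8872 < 1, so it converges for any x₀.

yes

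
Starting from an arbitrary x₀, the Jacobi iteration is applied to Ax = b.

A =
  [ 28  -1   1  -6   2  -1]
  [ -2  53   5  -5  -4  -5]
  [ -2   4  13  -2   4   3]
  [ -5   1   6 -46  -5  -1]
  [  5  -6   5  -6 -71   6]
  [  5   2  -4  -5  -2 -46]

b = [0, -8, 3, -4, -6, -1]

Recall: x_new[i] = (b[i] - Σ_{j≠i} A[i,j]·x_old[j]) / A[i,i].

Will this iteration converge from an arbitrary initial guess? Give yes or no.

Let D = diag(28, 53, 13, -46, -71, -46); L, U the strict triangles.
Jacobi T = -D⁻¹(L+U): T[3,4] = -(-5)/(-46) = -0.1087; T[3,3] = 0.
  T[0,:] = [+0.0000  +0.0357  -0.0357  +0.2143  -0.0714  +0.0357]
  T[1,:] = [+0.0377  +0.0000  -0.0943  +0.0943  +0.0755  +0.0943]
  T[2,:] = [+0.1538  -0.3077  +0.0000  +0.1538  -0.3077  -0.2308]
  T[3,:] = [-0.1087  +0.0217  +0.1304  +0.0000  -0.1087  -0.0217]
  T[4,:] = [+0.0704  -0.0845  +0.0704  -0.0845  +0.0000  +0.0845]
  T[5,:] = [+0.1087  +0.0435  -0.0870  -0.1087  -0.0435  +0.0000]
|λ(T)| sorted: 0.2759, 0.1762, 0.1762, 0.1457, 0.1156, 0.1156.
ρ = 0.2759; 0.2759 < 1 ⇒ converges.

yes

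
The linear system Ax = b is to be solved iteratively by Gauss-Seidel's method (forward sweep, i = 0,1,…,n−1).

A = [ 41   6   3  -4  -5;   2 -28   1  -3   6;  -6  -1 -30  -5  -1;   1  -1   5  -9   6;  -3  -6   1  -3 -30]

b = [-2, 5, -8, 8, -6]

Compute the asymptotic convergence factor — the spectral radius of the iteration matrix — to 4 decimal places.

0.2254

Split A = D + L + U, D = diag(41, -28, -30, -9, -30).
T_GS = -(D+L)⁻¹U: row 0 first, T[0,1] = -(6)/(41) = -0.1463; later rows by forward substitution.
  T[0,:] = [+0.0000, -0.1463, -0.0732, +0.0976, +0.1220]
  T[1,:] = [+0.0000, -0.0105, +0.0305, -0.1002, +0.2230]
  T[2,:] = [+0.0000, +0.0296, +0.0136, -0.1828, -0.0652]
  T[3,:] = [+0.0000, +0.0014, -0.0040, -0.0796, +0.6192]
  T[4,:] = [+0.0000, +0.0176, +0.0021, +0.0121, -0.1209]
|λ(T)| sorted: 0.2254, 0.0754, 0.0754, 0.0453, 0.0000.
ρ(T) = max|λ| = 0.2254; 0.2254 < 1: convergent.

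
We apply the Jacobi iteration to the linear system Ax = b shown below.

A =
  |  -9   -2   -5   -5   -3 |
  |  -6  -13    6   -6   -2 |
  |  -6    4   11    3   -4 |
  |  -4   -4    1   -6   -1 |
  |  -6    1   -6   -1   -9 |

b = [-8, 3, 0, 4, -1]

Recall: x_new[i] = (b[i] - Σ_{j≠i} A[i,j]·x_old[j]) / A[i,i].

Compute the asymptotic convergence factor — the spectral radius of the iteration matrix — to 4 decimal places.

1.1290

Let D = diag(-9, -13, 11, -6, -9); L, U the strict triangles.
Jacobi T = -D⁻¹(L+U): T[2,4] = -(-4)/(11) = +0.3636; T[2,2] = 0.
  T[0,:] = [+0.0000  -0.2222  -0.5556  -0.5556  -0.3333]
  T[1,:] = [-0.4615  +0.0000  +0.4615  -0.4615  -0.1538]
  T[2,:] = [+0.5455  -0.3636  +0.0000  -0.2727  +0.3636]
  T[3,:] = [-0.6667  -0.6667  +0.1667  +0.0000  -0.1667]
  T[4,:] = [-0.6667  +0.1111  -0.6667  -0.1111  +0.0000]
|λ(T)| sorted: 1.1290, 0.8576, 0.8576, 0.6885, 0.4613.
ρ = 1.1290; 1.1290 > 1 ⇒ diverges.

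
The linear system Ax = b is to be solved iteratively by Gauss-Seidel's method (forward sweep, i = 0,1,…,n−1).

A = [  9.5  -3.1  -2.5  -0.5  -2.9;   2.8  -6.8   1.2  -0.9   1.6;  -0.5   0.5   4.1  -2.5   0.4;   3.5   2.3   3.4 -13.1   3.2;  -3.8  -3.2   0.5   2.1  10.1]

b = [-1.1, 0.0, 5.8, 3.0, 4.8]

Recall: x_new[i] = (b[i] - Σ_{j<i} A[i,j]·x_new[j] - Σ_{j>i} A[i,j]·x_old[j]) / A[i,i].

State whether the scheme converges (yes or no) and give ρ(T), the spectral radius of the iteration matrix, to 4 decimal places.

A = D + L + U where D = diag(9.5, -6.8, 4.1, -13.1, 10.1).
T_GS = -(D+L)⁻¹U: row 0 first, T[0,2] = -(-2.5)/(9.5) = +0.2632; later rows by forward substitution.
  T[0,:] = [+0.0000, +0.3263, +0.2632, +0.0526, +0.3053]
  T[1,:] = [+0.0000, +0.1344, +0.2848, -0.1107, +0.3610]
  T[2,:] = [+0.0000, +0.0234, -0.0026, +0.6297, -0.1044]
  T[3,:] = [+0.0000, +0.1168, +0.1196, +0.1581, +0.3621]
  T[4,:] = [+0.0000, +0.1399, +0.1645, -0.0793, +0.1591]
moduli |λ_i(T)| = 0.5695, 0.2433, 0.2433, 0.0958, 0.0000.
ρ = 0.5695; 0.5695 < 1: convergent.

yes, ρ = 0.5695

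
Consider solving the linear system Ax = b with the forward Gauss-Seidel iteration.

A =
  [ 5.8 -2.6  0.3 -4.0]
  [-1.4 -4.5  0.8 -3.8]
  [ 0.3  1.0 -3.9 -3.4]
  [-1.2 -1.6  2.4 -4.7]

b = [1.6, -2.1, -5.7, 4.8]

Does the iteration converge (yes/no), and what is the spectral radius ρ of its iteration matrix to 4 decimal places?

yes, ρ = 0.5439

Let D = diag(5.8, -4.5, -3.9, -4.7); L, U the strict triangles.
GS T = -(D+L)⁻¹U: row 0 first, T[0,1] = -(-2.6)/(5.8) = +0.4483; later rows by forward substitution.
  T[0,:] = [+0.0000, +0.4483, -0.0517, +0.6897]
  T[1,:] = [+0.0000, -0.1395, +0.1939, -1.0590]
  T[2,:] = [+0.0000, -0.0013, +0.0457, -1.0903]
  T[3,:] = [+0.0000, -0.0676, -0.0294, -0.3723]
|roots of det(T-λI)|: 0.5439, 0.2237, 0.1458, 0.0000.
ρ = 0.5439; 0.5439 < 1: convergent.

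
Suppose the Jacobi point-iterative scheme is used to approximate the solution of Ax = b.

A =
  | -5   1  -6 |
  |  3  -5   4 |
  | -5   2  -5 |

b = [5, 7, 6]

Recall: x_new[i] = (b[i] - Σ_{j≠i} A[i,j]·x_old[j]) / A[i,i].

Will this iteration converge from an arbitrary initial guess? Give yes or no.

no

Split A = D + L + U, D = diag(-5, -5, -5).
Jacobi T = -D⁻¹(L+U): T[1,0] = -(3)/(-5) = +0.6000; T[1,1] = 0.
  T[0,:] = [+0.0000 +0.2000 -1.2000]
  T[1,:] = [+0.6000 +0.0000 +0.8000]
  T[2,:] = [-1.0000 +0.4000 +0.0000]
eigenvalue magnitudes: 1.4000, 1.1123, 0.2877.
spectral radius ρ = 1.4000; 1.4000 > 1 ⇒ diverges.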